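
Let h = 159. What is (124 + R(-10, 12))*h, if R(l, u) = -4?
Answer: 19080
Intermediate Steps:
(124 + R(-10, 12))*h = (124 - 4)*159 = 120*159 = 19080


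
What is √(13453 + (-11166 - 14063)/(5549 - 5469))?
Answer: 39*√3455/20 ≈ 114.62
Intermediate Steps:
√(13453 + (-11166 - 14063)/(5549 - 5469)) = √(13453 - 25229/80) = √(1051011/80) = 39*√3455/20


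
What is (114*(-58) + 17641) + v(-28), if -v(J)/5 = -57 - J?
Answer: 11174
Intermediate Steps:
v(J) = 285 + 5*J (v(J) = -5*(-57 - J) = 285 + 5*J)
(114*(-58) + 17641) + v(-28) = (114*(-58) + 17641) + (285 + 5*(-28)) = (-6612 + 17641) + (285 - 140) = 11029 + 145 = 11174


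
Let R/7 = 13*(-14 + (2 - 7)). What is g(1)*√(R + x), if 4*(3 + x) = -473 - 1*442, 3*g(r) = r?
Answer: I*√7843/6 ≈ 14.76*I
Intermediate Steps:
g(r) = r/3
x = -927/4 (x = -3 + (-473 - 1*442)/4 = -3 + (-473 - 442)/4 = -3 + (¼)*(-915) = -3 - 915/4 = -927/4 ≈ -231.75)
R = -1729 (R = 7*(13*(-14 + (2 - 7))) = 7*(13*(-14 - 5)) = 7*(13*(-19)) = 7*(-247) = -1729)
g(1)*√(R + x) = ((⅓)*1)*√(-1729 - 927/4) = √(-7843/4)/3 = (I*√7843/2)/3 = I*√7843/6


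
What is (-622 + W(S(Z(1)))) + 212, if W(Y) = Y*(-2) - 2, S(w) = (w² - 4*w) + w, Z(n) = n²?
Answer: -408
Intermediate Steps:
S(w) = w² - 3*w
W(Y) = -2 - 2*Y (W(Y) = -2*Y - 2 = -2 - 2*Y)
(-622 + W(S(Z(1)))) + 212 = (-622 + (-2 - 2*1²*(-3 + 1²))) + 212 = (-622 + (-2 - 2*(-3 + 1))) + 212 = (-622 + (-2 - 2*(-2))) + 212 = (-622 + (-2 + 4)) + 212 = (-622 + 2) + 212 = -620 + 212 = -408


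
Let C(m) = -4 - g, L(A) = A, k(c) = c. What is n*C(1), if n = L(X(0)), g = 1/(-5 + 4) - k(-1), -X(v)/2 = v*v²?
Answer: 0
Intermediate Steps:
X(v) = -2*v³ (X(v) = -2*v*v² = -2*v³)
g = 0 (g = 1/(-5 + 4) - 1*(-1) = 1/(-1) + 1 = -1 + 1 = 0)
C(m) = -4 (C(m) = -4 - 1*0 = -4 + 0 = -4)
n = 0 (n = -2*0³ = -2*0 = 0)
n*C(1) = 0*(-4) = 0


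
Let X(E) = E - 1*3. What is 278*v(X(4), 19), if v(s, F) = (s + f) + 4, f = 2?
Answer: 1946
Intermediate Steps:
X(E) = -3 + E (X(E) = E - 3 = -3 + E)
v(s, F) = 6 + s (v(s, F) = (s + 2) + 4 = (2 + s) + 4 = 6 + s)
278*v(X(4), 19) = 278*(6 + (-3 + 4)) = 278*(6 + 1) = 278*7 = 1946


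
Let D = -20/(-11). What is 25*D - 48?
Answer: -28/11 ≈ -2.5455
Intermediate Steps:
D = 20/11 (D = -20*(-1/11) = 20/11 ≈ 1.8182)
25*D - 48 = 25*(20/11) - 48 = 500/11 - 48 = -28/11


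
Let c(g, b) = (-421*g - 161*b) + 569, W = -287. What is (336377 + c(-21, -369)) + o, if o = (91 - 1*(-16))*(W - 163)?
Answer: 357046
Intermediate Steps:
c(g, b) = 569 - 421*g - 161*b
o = -48150 (o = (91 - 1*(-16))*(-287 - 163) = (91 + 16)*(-450) = 107*(-450) = -48150)
(336377 + c(-21, -369)) + o = (336377 + (569 - 421*(-21) - 161*(-369))) - 48150 = (336377 + (569 + 8841 + 59409)) - 48150 = (336377 + 68819) - 48150 = 405196 - 48150 = 357046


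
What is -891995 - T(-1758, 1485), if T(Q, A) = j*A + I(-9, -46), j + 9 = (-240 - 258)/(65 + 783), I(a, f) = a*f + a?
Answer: -372341075/424 ≈ -8.7816e+5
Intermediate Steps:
I(a, f) = a + a*f
j = -4065/424 (j = -9 + (-240 - 258)/(65 + 783) = -9 - 498/848 = -9 - 498*1/848 = -9 - 249/424 = -4065/424 ≈ -9.5873)
T(Q, A) = 405 - 4065*A/424 (T(Q, A) = -4065*A/424 - 9*(1 - 46) = -4065*A/424 - 9*(-45) = -4065*A/424 + 405 = 405 - 4065*A/424)
-891995 - T(-1758, 1485) = -891995 - (405 - 4065/424*1485) = -891995 - (405 - 6036525/424) = -891995 - 1*(-5864805/424) = -891995 + 5864805/424 = -372341075/424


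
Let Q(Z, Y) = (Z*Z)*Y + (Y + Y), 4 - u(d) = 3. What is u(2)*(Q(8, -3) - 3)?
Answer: -201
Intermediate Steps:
u(d) = 1 (u(d) = 4 - 1*3 = 4 - 3 = 1)
Q(Z, Y) = 2*Y + Y*Z² (Q(Z, Y) = Z²*Y + 2*Y = Y*Z² + 2*Y = 2*Y + Y*Z²)
u(2)*(Q(8, -3) - 3) = 1*(-3*(2 + 8²) - 3) = 1*(-3*(2 + 64) - 3) = 1*(-3*66 - 3) = 1*(-198 - 3) = 1*(-201) = -201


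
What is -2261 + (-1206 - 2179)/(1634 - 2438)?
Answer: -1814459/804 ≈ -2256.8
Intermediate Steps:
-2261 + (-1206 - 2179)/(1634 - 2438) = -2261 - 3385/(-804) = -2261 - 3385*(-1/804) = -2261 + 3385/804 = -1814459/804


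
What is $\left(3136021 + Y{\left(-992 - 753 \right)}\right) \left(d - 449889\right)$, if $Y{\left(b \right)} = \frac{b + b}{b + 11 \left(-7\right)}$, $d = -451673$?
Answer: $- \frac{2575687692560312}{911} \approx -2.8273 \cdot 10^{12}$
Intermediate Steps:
$Y{\left(b \right)} = \frac{2 b}{-77 + b}$ ($Y{\left(b \right)} = \frac{2 b}{b - 77} = \frac{2 b}{-77 + b}$)
$\left(3136021 + Y{\left(-992 - 753 \right)}\right) \left(d - 449889\right) = \left(3136021 + \frac{2 \left(-992 - 753\right)}{-77 - 1745}\right) \left(-451673 - 449889\right) = \left(3136021 + 2 \left(-1745\right) \frac{1}{-77 - 1745}\right) \left(-901562\right) = \left(3136021 + 2 \left(-1745\right) \frac{1}{-1822}\right) \left(-901562\right) = \left(3136021 + 2 \left(-1745\right) \left(- \frac{1}{1822}\right)\right) \left(-901562\right) = \left(3136021 + \frac{1745}{911}\right) \left(-901562\right) = \frac{2856916876}{911} \left(-901562\right) = - \frac{2575687692560312}{911}$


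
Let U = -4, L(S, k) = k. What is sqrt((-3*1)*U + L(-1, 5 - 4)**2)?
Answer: sqrt(13) ≈ 3.6056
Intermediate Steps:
sqrt((-3*1)*U + L(-1, 5 - 4)**2) = sqrt(-3*1*(-4) + (5 - 4)**2) = sqrt(-3*(-4) + 1**2) = sqrt(12 + 1) = sqrt(13)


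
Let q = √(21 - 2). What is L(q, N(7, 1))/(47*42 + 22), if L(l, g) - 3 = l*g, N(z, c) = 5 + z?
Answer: 3/1996 + 3*√19/499 ≈ 0.027709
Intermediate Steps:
q = √19 ≈ 4.3589
L(l, g) = 3 + g*l (L(l, g) = 3 + l*g = 3 + g*l)
L(q, N(7, 1))/(47*42 + 22) = (3 + (5 + 7)*√19)/(47*42 + 22) = (3 + 12*√19)/(1974 + 22) = (3 + 12*√19)/1996 = (3 + 12*√19)*(1/1996) = 3/1996 + 3*√19/499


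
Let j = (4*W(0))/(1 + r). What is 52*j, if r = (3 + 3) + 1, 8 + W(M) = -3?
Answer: -286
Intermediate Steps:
W(M) = -11 (W(M) = -8 - 3 = -11)
r = 7 (r = 6 + 1 = 7)
j = -11/2 (j = (4*(-11))/(1 + 7) = -44/8 = -44*⅛ = -11/2 ≈ -5.5000)
52*j = 52*(-11/2) = -286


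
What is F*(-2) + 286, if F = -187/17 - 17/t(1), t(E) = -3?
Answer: 890/3 ≈ 296.67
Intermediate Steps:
F = -16/3 (F = -187/17 - 17/(-3) = -187*1/17 - 17*(-⅓) = -11 + 17/3 = -16/3 ≈ -5.3333)
F*(-2) + 286 = -16/3*(-2) + 286 = 32/3 + 286 = 890/3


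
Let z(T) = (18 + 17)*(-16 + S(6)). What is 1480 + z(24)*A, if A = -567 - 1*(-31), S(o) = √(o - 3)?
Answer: 301640 - 18760*√3 ≈ 2.6915e+5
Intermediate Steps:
S(o) = √(-3 + o)
z(T) = -560 + 35*√3 (z(T) = (18 + 17)*(-16 + √(-3 + 6)) = 35*(-16 + √3) = -560 + 35*√3)
A = -536 (A = -567 + 31 = -536)
1480 + z(24)*A = 1480 + (-560 + 35*√3)*(-536) = 1480 + (300160 - 18760*√3) = 301640 - 18760*√3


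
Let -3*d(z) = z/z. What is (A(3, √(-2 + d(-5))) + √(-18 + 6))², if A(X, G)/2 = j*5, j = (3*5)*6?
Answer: 809988 + 3600*I*√3 ≈ 8.0999e+5 + 6235.4*I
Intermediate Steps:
j = 90 (j = 15*6 = 90)
d(z) = -⅓ (d(z) = -z/(3*z) = -⅓*1 = -⅓)
A(X, G) = 900 (A(X, G) = 2*(90*5) = 2*450 = 900)
(A(3, √(-2 + d(-5))) + √(-18 + 6))² = (900 + √(-18 + 6))² = (900 + √(-12))² = (900 + 2*I*√3)²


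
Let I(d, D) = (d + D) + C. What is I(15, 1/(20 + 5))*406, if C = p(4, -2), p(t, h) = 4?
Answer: 193256/25 ≈ 7730.2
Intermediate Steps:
C = 4
I(d, D) = 4 + D + d (I(d, D) = (d + D) + 4 = (D + d) + 4 = 4 + D + d)
I(15, 1/(20 + 5))*406 = (4 + 1/(20 + 5) + 15)*406 = (4 + 1/25 + 15)*406 = (476/25)*406 = 193256/25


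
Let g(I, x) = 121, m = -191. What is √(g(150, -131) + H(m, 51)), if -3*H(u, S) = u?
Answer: √1662/3 ≈ 13.589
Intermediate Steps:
H(u, S) = -u/3
√(g(150, -131) + H(m, 51)) = √(121 - ⅓*(-191)) = √(121 + 191/3) = √(554/3) = √1662/3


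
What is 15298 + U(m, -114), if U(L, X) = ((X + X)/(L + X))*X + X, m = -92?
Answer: 1550956/103 ≈ 15058.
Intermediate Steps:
U(L, X) = X + 2*X²/(L + X) (U(L, X) = ((2*X)/(L + X))*X + X = (2*X/(L + X))*X + X = 2*X²/(L + X) + X = X + 2*X²/(L + X))
15298 + U(m, -114) = 15298 - 114*(-92 + 3*(-114))/(-92 - 114) = 15298 - 114*(-92 - 342)/(-206) = 15298 - 114*(-1/206)*(-434) = 15298 - 24738/103 = 1550956/103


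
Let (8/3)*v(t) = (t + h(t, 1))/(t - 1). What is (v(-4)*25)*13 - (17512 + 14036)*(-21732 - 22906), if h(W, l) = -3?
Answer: 11265918357/8 ≈ 1.4082e+9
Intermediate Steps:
v(t) = 3*(-3 + t)/(8*(-1 + t)) (v(t) = 3*((t - 3)/(t - 1))/8 = 3*((-3 + t)/(-1 + t))/8 = 3*(-3 + t)/(8*(-1 + t)))
(v(-4)*25)*13 - (17512 + 14036)*(-21732 - 22906) = ((3*(-3 - 4)/(8*(-1 - 4)))*25)*13 - (17512 + 14036)*(-21732 - 22906) = (((3/8)*(-7)/(-5))*25)*13 - 31548*(-44638) = (((3/8)*(-⅕)*(-7))*25)*13 - 1*(-1408239624) = ((21/40)*25)*13 + 1408239624 = (105/8)*13 + 1408239624 = 1365/8 + 1408239624 = 11265918357/8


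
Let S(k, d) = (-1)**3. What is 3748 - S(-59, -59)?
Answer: 3749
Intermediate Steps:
S(k, d) = -1
3748 - S(-59, -59) = 3748 - 1*(-1) = 3748 + 1 = 3749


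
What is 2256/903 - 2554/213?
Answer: -608578/64113 ≈ -9.4923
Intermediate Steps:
2256/903 - 2554/213 = 2256*(1/903) - 2554*1/213 = 752/301 - 2554/213 = -608578/64113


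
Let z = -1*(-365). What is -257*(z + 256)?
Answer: -159597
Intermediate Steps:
z = 365
-257*(z + 256) = -257*(365 + 256) = -257*621 = -159597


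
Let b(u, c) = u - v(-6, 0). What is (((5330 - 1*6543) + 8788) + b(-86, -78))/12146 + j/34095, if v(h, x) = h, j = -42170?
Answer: -51330959/82823574 ≈ -0.61976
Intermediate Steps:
b(u, c) = 6 + u (b(u, c) = u - 1*(-6) = u + 6 = 6 + u)
(((5330 - 1*6543) + 8788) + b(-86, -78))/12146 + j/34095 = (((5330 - 1*6543) + 8788) + (6 - 86))/12146 - 42170/34095 = (((5330 - 6543) + 8788) - 80)*(1/12146) - 42170*1/34095 = ((-1213 + 8788) - 80)*(1/12146) - 8434/6819 = (7575 - 80)*(1/12146) - 8434/6819 = 7495*(1/12146) - 8434/6819 = 7495/12146 - 8434/6819 = -51330959/82823574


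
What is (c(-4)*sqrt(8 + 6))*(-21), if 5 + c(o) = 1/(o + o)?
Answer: 861*sqrt(14)/8 ≈ 402.70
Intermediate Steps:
c(o) = -5 + 1/(2*o) (c(o) = -5 + 1/(o + o) = -5 + 1/(2*o))
(c(-4)*sqrt(8 + 6))*(-21) = ((-5 + (1/2)/(-4))*sqrt(8 + 6))*(-21) = ((-5 + (1/2)*(-1/4))*sqrt(14))*(-21) = ((-5 - 1/8)*sqrt(14))*(-21) = -41*sqrt(14)/8*(-21) = 861*sqrt(14)/8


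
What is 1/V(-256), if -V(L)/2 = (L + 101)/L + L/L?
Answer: -128/411 ≈ -0.31144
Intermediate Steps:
V(L) = -2 - 2*(101 + L)/L (V(L) = -2*((L + 101)/L + L/L) = -2*((101 + L)/L + 1) = -2*(1 + (101 + L)/L) = -2 - 2*(101 + L)/L)
1/V(-256) = 1/(-4 - 202/(-256)) = 1/(-4 - 202*(-1/256)) = 1/(-4 + 101/128) = 1/(-411/128) = -128/411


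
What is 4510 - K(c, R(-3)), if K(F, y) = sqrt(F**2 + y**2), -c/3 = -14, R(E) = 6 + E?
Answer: 4510 - 3*sqrt(197) ≈ 4467.9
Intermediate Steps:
c = 42 (c = -3*(-14) = 42)
4510 - K(c, R(-3)) = 4510 - sqrt(42**2 + (6 - 3)**2) = 4510 - sqrt(1764 + 3**2) = 4510 - sqrt(1764 + 9) = 4510 - sqrt(1773) = 4510 - 3*sqrt(197)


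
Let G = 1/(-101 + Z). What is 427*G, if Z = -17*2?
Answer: -427/135 ≈ -3.1630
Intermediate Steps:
Z = -34
G = -1/135 (G = 1/(-101 - 34) = 1/(-135) = -1/135 ≈ -0.0074074)
427*G = 427*(-1/135) = -427/135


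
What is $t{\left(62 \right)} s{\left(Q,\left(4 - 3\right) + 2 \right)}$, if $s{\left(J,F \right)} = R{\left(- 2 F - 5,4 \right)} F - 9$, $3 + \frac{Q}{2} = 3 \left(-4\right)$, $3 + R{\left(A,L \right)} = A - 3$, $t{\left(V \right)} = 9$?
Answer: $-540$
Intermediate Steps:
$R{\left(A,L \right)} = -6 + A$ ($R{\left(A,L \right)} = -3 + \left(A - 3\right) = -3 + \left(-3 + A\right) = -6 + A$)
$Q = -30$ ($Q = -6 + 2 \cdot 3 \left(-4\right) = -6 + 2 \left(-12\right) = -6 - 24 = -30$)
$s{\left(J,F \right)} = -9 + F \left(-11 - 2 F\right)$ ($s{\left(J,F \right)} = \left(-6 - \left(5 + 2 F\right)\right) F - 9 = \left(-11 - 2 F\right) F - 9 = F \left(-11 - 2 F\right) - 9 = -9 + F \left(-11 - 2 F\right)$)
$t{\left(62 \right)} s{\left(Q,\left(4 - 3\right) + 2 \right)} = 9 \left(-9 - \left(\left(4 - 3\right) + 2\right) \left(11 + 2 \left(\left(4 - 3\right) + 2\right)\right)\right) = 9 \left(-9 - \left(1 + 2\right) \left(11 + 2 \left(1 + 2\right)\right)\right) = 9 \left(-9 - 3 \left(11 + 2 \cdot 3\right)\right) = 9 \left(-9 - 3 \left(11 + 6\right)\right) = 9 \left(-9 - 3 \cdot 17\right) = 9 \left(-9 - 51\right) = 9 \left(-60\right) = -540$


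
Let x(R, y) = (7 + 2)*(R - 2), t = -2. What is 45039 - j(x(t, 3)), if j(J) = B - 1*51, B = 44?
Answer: 45046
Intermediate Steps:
x(R, y) = -18 + 9*R (x(R, y) = 9*(-2 + R) = -18 + 9*R)
j(J) = -7 (j(J) = 44 - 1*51 = 44 - 51 = -7)
45039 - j(x(t, 3)) = 45039 - 1*(-7) = 45039 + 7 = 45046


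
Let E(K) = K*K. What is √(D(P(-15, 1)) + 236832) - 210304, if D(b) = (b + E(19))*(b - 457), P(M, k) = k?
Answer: -210304 + 4*√4485 ≈ -2.1004e+5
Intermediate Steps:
E(K) = K²
D(b) = (-457 + b)*(361 + b) (D(b) = (b + 19²)*(b - 457) = (b + 361)*(-457 + b) = (361 + b)*(-457 + b) = (-457 + b)*(361 + b))
√(D(P(-15, 1)) + 236832) - 210304 = √((-164977 + 1² - 96*1) + 236832) - 210304 = √((-164977 + 1 - 96) + 236832) - 210304 = √(-165072 + 236832) - 210304 = √71760 - 210304 = 4*√4485 - 210304 = -210304 + 4*√4485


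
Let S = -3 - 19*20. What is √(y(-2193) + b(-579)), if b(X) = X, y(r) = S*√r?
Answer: √(-579 - 383*I*√2193) ≈ 93.183 - 96.239*I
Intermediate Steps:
S = -383 (S = -3 - 380 = -383)
y(r) = -383*√r
√(y(-2193) + b(-579)) = √(-383*I*√2193 - 579) = √(-579 - 383*I*√2193)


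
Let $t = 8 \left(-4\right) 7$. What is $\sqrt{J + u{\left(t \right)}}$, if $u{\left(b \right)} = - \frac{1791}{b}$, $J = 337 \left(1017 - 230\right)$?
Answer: $\frac{\sqrt{831751858}}{56} \approx 515.0$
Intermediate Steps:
$J = 265219$ ($J = 337 \cdot 787 = 265219$)
$t = -224$ ($t = \left(-32\right) 7 = -224$)
$\sqrt{J + u{\left(t \right)}} = \sqrt{265219 - \frac{1791}{-224}} = \sqrt{265219 - - \frac{1791}{224}} = \sqrt{265219 + \frac{1791}{224}} = \sqrt{\frac{59410847}{224}} = \frac{\sqrt{831751858}}{56}$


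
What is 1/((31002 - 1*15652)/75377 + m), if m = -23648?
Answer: -75377/1782499946 ≈ -4.2287e-5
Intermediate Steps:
1/((31002 - 1*15652)/75377 + m) = 1/((31002 - 1*15652)/75377 - 23648) = 1/((31002 - 15652)*(1/75377) - 23648) = 1/(15350*(1/75377) - 23648) = 1/(15350/75377 - 23648) = 1/(-1782499946/75377) = -75377/1782499946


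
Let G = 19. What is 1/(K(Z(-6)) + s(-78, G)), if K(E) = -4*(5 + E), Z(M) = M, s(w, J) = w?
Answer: -1/74 ≈ -0.013514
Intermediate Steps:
K(E) = -20 - 4*E
1/(K(Z(-6)) + s(-78, G)) = 1/((-20 - 4*(-6)) - 78) = 1/((-20 + 24) - 78) = 1/(4 - 78) = 1/(-74) = -1/74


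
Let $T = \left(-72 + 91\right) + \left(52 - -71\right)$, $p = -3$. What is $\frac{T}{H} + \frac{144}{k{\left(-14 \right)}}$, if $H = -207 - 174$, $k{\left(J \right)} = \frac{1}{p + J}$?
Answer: $- \frac{932830}{381} \approx -2448.4$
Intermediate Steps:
$k{\left(J \right)} = \frac{1}{-3 + J}$
$H = -381$ ($H = -207 - 174 = -381$)
$T = 142$ ($T = 19 + \left(52 + 71\right) = 19 + 123 = 142$)
$\frac{T}{H} + \frac{144}{k{\left(-14 \right)}} = \frac{142}{-381} + \frac{144}{\frac{1}{-3 - 14}} = 142 \left(- \frac{1}{381}\right) + \frac{144}{\frac{1}{-17}} = - \frac{142}{381} + \frac{144}{- \frac{1}{17}} = - \frac{142}{381} + 144 \left(-17\right) = - \frac{142}{381} - 2448 = - \frac{932830}{381}$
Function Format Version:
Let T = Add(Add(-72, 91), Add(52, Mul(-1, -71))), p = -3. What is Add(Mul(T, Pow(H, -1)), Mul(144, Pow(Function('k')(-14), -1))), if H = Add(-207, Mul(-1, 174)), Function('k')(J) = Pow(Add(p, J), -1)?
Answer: Rational(-932830, 381) ≈ -2448.4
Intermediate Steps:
Function('k')(J) = Pow(Add(-3, J), -1)
H = -381 (H = Add(-207, -174) = -381)
T = 142 (T = Add(19, Add(52, 71)) = Add(19, 123) = 142)
Add(Mul(T, Pow(H, -1)), Mul(144, Pow(Function('k')(-14), -1))) = Add(Mul(142, Pow(-381, -1)), Mul(144, Pow(Pow(Add(-3, -14), -1), -1))) = Add(Mul(142, Rational(-1, 381)), Mul(144, Pow(Pow(-17, -1), -1))) = Add(Rational(-142, 381), Mul(144, Pow(Rational(-1, 17), -1))) = Add(Rational(-142, 381), Mul(144, -17)) = Add(Rational(-142, 381), -2448) = Rational(-932830, 381)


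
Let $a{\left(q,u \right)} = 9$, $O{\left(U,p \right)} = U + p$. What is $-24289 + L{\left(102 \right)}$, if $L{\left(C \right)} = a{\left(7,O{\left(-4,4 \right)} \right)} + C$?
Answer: $-24178$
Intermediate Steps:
$L{\left(C \right)} = 9 + C$
$-24289 + L{\left(102 \right)} = -24289 + \left(9 + 102\right) = -24289 + 111 = -24178$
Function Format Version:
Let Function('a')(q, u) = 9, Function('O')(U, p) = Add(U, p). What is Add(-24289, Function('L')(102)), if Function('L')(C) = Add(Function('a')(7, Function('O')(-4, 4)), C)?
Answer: -24178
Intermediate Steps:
Function('L')(C) = Add(9, C)
Add(-24289, Function('L')(102)) = Add(-24289, Add(9, 102)) = Add(-24289, 111) = -24178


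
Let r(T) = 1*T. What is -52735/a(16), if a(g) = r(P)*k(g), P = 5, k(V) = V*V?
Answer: -10547/256 ≈ -41.199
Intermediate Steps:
k(V) = V²
r(T) = T
a(g) = 5*g²
-52735/a(16) = -52735/(5*16²) = -52735/(5*256) = -52735/1280 = -52735*1/1280 = -10547/256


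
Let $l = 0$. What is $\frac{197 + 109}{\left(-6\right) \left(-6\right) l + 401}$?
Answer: $\frac{306}{401} \approx 0.76309$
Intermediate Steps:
$\frac{197 + 109}{\left(-6\right) \left(-6\right) l + 401} = \frac{197 + 109}{\left(-6\right) \left(-6\right) 0 + 401} = \frac{306}{36 \cdot 0 + 401} = \frac{306}{0 + 401} = \frac{306}{401}$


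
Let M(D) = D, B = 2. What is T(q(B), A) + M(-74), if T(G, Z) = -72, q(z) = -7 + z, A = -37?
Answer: -146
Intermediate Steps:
T(q(B), A) + M(-74) = -72 - 74 = -146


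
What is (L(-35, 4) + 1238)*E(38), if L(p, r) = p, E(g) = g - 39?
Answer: -1203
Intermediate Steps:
E(g) = -39 + g
(L(-35, 4) + 1238)*E(38) = (-35 + 1238)*(-39 + 38) = 1203*(-1) = -1203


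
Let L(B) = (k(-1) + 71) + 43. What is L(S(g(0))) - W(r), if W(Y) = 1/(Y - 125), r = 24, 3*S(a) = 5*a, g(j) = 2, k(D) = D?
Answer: 11414/101 ≈ 113.01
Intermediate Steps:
S(a) = 5*a/3 (S(a) = (5*a)/3 = 5*a/3)
L(B) = 113 (L(B) = (-1 + 71) + 43 = 70 + 43 = 113)
W(Y) = 1/(-125 + Y)
L(S(g(0))) - W(r) = 113 - 1/(-125 + 24) = 113 - 1/(-101) = 113 - 1*(-1/101) = 113 + 1/101 = 11414/101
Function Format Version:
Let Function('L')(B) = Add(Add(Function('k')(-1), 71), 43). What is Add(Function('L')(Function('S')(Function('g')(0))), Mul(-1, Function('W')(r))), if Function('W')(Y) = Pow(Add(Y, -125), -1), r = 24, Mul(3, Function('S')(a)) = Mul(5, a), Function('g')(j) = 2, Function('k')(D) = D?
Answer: Rational(11414, 101) ≈ 113.01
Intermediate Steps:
Function('S')(a) = Mul(Rational(5, 3), a) (Function('S')(a) = Mul(Rational(1, 3), Mul(5, a)) = Mul(Rational(5, 3), a))
Function('L')(B) = 113 (Function('L')(B) = Add(Add(-1, 71), 43) = Add(70, 43) = 113)
Function('W')(Y) = Pow(Add(-125, Y), -1)
Add(Function('L')(Function('S')(Function('g')(0))), Mul(-1, Function('W')(r))) = Add(113, Mul(-1, Pow(Add(-125, 24), -1))) = Add(113, Mul(-1, Pow(-101, -1))) = Add(113, Mul(-1, Rational(-1, 101))) = Add(113, Rational(1, 101)) = Rational(11414, 101)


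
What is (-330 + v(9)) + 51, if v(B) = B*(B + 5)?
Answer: -153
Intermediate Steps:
v(B) = B*(5 + B)
(-330 + v(9)) + 51 = (-330 + 9*(5 + 9)) + 51 = (-330 + 9*14) + 51 = (-330 + 126) + 51 = -204 + 51 = -153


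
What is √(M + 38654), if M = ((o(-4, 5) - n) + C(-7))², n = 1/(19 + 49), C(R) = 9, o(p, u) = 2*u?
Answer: 3*√20044753/68 ≈ 197.52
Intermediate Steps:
n = 1/68 ≈ 0.014706
M = 1666681/4624 (M = ((2*5 - 1*1/68) + 9)² = ((10 - 1/68) + 9)² = (679/68 + 9)² = (1291/68)² = 1666681/4624 ≈ 360.44)
√(M + 38654) = √(1666681/4624 + 38654) = √(180402777/4624) = 3*√20044753/68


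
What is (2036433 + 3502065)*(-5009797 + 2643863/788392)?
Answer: -643391223740489217/23188 ≈ -2.7747e+13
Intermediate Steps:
(2036433 + 3502065)*(-5009797 + 2643863/788392) = 5538498*(-5009797 + 2643863*(1/788392)) = 5538498*(-5009797 + 2643863/788392) = 5538498*(-3949681232561/788392) = -643391223740489217/23188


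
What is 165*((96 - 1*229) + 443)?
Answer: 51150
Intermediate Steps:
165*((96 - 1*229) + 443) = 165*((96 - 229) + 443) = 165*(-133 + 443) = 165*310 = 51150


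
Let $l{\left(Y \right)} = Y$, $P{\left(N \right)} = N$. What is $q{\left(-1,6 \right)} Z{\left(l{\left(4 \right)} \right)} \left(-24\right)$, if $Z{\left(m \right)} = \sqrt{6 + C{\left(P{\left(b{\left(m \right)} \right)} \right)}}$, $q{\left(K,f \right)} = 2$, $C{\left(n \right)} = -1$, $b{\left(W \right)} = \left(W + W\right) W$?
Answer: $- 48 \sqrt{5} \approx -107.33$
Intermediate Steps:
$b{\left(W \right)} = 2 W^{2}$ ($b{\left(W \right)} = 2 W W = 2 W^{2}$)
$Z{\left(m \right)} = \sqrt{5}$ ($Z{\left(m \right)} = \sqrt{6 - 1} = \sqrt{5}$)
$q{\left(-1,6 \right)} Z{\left(l{\left(4 \right)} \right)} \left(-24\right) = 2 \sqrt{5} \left(-24\right) = - 48 \sqrt{5}$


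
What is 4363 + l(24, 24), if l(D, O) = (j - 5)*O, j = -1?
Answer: 4219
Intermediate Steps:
l(D, O) = -6*O (l(D, O) = (-1 - 5)*O = -6*O)
4363 + l(24, 24) = 4363 - 6*24 = 4363 - 144 = 4219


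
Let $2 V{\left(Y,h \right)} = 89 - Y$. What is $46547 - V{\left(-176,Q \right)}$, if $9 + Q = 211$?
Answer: $\frac{92829}{2} \approx 46415.0$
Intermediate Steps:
$Q = 202$ ($Q = -9 + 211 = 202$)
$V{\left(Y,h \right)} = \frac{89}{2} - \frac{Y}{2}$ ($V{\left(Y,h \right)} = \frac{89 - Y}{2} = \frac{89}{2} - \frac{Y}{2}$)
$46547 - V{\left(-176,Q \right)} = 46547 - \left(\frac{89}{2} - -88\right) = 46547 - \left(\frac{89}{2} + 88\right) = 46547 - \frac{265}{2} = \frac{92829}{2}$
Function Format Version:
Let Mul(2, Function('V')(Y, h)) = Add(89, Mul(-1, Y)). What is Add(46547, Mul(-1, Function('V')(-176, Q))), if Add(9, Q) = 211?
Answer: Rational(92829, 2) ≈ 46415.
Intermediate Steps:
Q = 202 (Q = Add(-9, 211) = 202)
Function('V')(Y, h) = Add(Rational(89, 2), Mul(Rational(-1, 2), Y)) (Function('V')(Y, h) = Mul(Rational(1, 2), Add(89, Mul(-1, Y))) = Add(Rational(89, 2), Mul(Rational(-1, 2), Y)))
Add(46547, Mul(-1, Function('V')(-176, Q))) = Add(46547, Mul(-1, Add(Rational(89, 2), Mul(Rational(-1, 2), -176)))) = Add(46547, Mul(-1, Add(Rational(89, 2), 88))) = Add(46547, Mul(-1, Rational(265, 2))) = Add(46547, Rational(-265, 2)) = Rational(92829, 2)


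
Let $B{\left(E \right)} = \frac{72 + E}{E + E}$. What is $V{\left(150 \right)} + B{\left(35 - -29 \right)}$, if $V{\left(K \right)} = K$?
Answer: $\frac{2417}{16} \approx 151.06$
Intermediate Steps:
$B{\left(E \right)} = \frac{72 + E}{2 E}$
$V{\left(150 \right)} + B{\left(35 - -29 \right)} = 150 + \frac{72 + \left(35 - -29\right)}{2 \left(35 - -29\right)} = 150 + \frac{72 + \left(35 + 29\right)}{2 \left(35 + 29\right)} = 150 + \frac{72 + 64}{2 \cdot 64} = 150 + \frac{1}{2} \cdot \frac{1}{64} \cdot 136 = 150 + \frac{17}{16} = \frac{2417}{16}$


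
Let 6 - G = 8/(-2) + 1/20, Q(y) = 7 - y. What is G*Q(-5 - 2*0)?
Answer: 597/5 ≈ 119.40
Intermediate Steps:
G = 199/20 (G = 6 - (8/(-2) + 1/20) = 6 - (8*(-1/2) + 1*(1/20)) = 6 - (-4 + 1/20) = 6 - 1*(-79/20) = 6 + 79/20 = 199/20 ≈ 9.9500)
G*Q(-5 - 2*0) = 199*(7 - (-5 - 2*0))/20 = 199*(7 - (-5 + 0))/20 = 199*(7 - 1*(-5))/20 = 199*(7 + 5)/20 = (199/20)*12 = 597/5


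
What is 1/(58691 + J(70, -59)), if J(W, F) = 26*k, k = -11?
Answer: 1/58405 ≈ 1.7122e-5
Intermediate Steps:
J(W, F) = -286 (J(W, F) = 26*(-11) = -286)
1/(58691 + J(70, -59)) = 1/(58691 - 286) = 1/58405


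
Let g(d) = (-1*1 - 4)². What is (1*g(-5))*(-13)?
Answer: -325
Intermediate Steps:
g(d) = 25 (g(d) = (-1 - 4)² = (-5)² = 25)
(1*g(-5))*(-13) = (1*25)*(-13) = 25*(-13) = -325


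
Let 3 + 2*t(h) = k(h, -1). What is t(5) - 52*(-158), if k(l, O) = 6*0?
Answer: 16429/2 ≈ 8214.5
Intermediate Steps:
k(l, O) = 0
t(h) = -3/2 (t(h) = -3/2 + (½)*0 = -3/2 + 0 = -3/2)
t(5) - 52*(-158) = -3/2 - 52*(-158) = -3/2 + 8216 = 16429/2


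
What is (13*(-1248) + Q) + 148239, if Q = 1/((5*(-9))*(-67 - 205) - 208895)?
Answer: 25961409824/196655 ≈ 1.3202e+5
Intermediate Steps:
Q = -1/196655 (Q = 1/(-45*(-272) - 208895) = 1/(12240 - 208895) = 1/(-196655) = -1/196655 ≈ -5.0851e-6)
(13*(-1248) + Q) + 148239 = (13*(-1248) - 1/196655) + 148239 = (-16224 - 1/196655) + 148239 = -3190530721/196655 + 148239 = 25961409824/196655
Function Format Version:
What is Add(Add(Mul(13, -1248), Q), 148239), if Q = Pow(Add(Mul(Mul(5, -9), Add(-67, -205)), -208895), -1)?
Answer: Rational(25961409824, 196655) ≈ 1.3202e+5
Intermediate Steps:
Q = Rational(-1, 196655) (Q = Pow(Add(Mul(-45, -272), -208895), -1) = Pow(Add(12240, -208895), -1) = Pow(-196655, -1) = Rational(-1, 196655) ≈ -5.0851e-6)
Add(Add(Mul(13, -1248), Q), 148239) = Add(Add(Mul(13, -1248), Rational(-1, 196655)), 148239) = Add(Add(-16224, Rational(-1, 196655)), 148239) = Add(Rational(-3190530721, 196655), 148239) = Rational(25961409824, 196655)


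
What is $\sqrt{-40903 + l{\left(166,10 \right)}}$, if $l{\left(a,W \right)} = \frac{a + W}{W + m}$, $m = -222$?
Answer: $\frac{i \sqrt{114898859}}{53} \approx 202.25 i$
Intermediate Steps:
$l{\left(a,W \right)} = \frac{W + a}{-222 + W}$ ($l{\left(a,W \right)} = \frac{a + W}{W - 222} = \frac{W + a}{-222 + W}$)
$\sqrt{-40903 + l{\left(166,10 \right)}} = \sqrt{-40903 + \frac{10 + 166}{-222 + 10}} = \sqrt{-40903 + \frac{1}{-212} \cdot 176} = \sqrt{-40903 - \frac{44}{53}} = \sqrt{- \frac{2167903}{53}} = \frac{i \sqrt{114898859}}{53}$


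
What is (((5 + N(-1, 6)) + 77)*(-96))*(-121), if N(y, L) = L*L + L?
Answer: 1440384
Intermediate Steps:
N(y, L) = L + L² (N(y, L) = L² + L = L + L²)
(((5 + N(-1, 6)) + 77)*(-96))*(-121) = (((5 + 6*(1 + 6)) + 77)*(-96))*(-121) = (((5 + 6*7) + 77)*(-96))*(-121) = (((5 + 42) + 77)*(-96))*(-121) = ((47 + 77)*(-96))*(-121) = (124*(-96))*(-121) = -11904*(-121) = 1440384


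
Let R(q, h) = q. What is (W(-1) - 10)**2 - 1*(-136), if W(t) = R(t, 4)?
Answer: 257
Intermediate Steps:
W(t) = t
(W(-1) - 10)**2 - 1*(-136) = (-1 - 10)**2 - 1*(-136) = (-11)**2 + 136 = 121 + 136 = 257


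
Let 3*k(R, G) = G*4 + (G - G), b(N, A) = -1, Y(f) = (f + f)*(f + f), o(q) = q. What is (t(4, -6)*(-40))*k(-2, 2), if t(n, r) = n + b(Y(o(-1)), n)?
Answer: -320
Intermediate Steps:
Y(f) = 4*f² (Y(f) = (2*f)*(2*f) = 4*f²)
k(R, G) = 4*G/3 (k(R, G) = (G*4 + (G - G))/3 = (4*G + 0)/3 = (4*G)/3 = 4*G/3)
t(n, r) = -1 + n (t(n, r) = n - 1 = -1 + n)
(t(4, -6)*(-40))*k(-2, 2) = ((-1 + 4)*(-40))*((4/3)*2) = (3*(-40))*(8/3) = -120*8/3 = -320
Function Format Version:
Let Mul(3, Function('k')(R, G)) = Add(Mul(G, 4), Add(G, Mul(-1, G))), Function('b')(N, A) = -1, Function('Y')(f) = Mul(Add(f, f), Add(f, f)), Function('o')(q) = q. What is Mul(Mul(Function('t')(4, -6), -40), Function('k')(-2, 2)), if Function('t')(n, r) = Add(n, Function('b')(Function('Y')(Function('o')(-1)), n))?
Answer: -320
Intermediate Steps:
Function('Y')(f) = Mul(4, Pow(f, 2)) (Function('Y')(f) = Mul(Mul(2, f), Mul(2, f)) = Mul(4, Pow(f, 2)))
Function('k')(R, G) = Mul(Rational(4, 3), G) (Function('k')(R, G) = Mul(Rational(1, 3), Add(Mul(G, 4), Add(G, Mul(-1, G)))) = Mul(Rational(1, 3), Add(Mul(4, G), 0)) = Mul(Rational(1, 3), Mul(4, G)) = Mul(Rational(4, 3), G))
Function('t')(n, r) = Add(-1, n) (Function('t')(n, r) = Add(n, -1) = Add(-1, n))
Mul(Mul(Function('t')(4, -6), -40), Function('k')(-2, 2)) = Mul(Mul(Add(-1, 4), -40), Mul(Rational(4, 3), 2)) = Mul(Mul(3, -40), Rational(8, 3)) = Mul(-120, Rational(8, 3)) = -320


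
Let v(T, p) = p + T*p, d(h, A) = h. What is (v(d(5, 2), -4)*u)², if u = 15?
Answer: 129600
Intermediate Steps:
(v(d(5, 2), -4)*u)² = (-4*(1 + 5)*15)² = (-4*6*15)² = (-24*15)² = (-360)² = 129600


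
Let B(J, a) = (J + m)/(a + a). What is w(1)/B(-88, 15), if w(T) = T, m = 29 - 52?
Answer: -10/37 ≈ -0.27027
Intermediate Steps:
m = -23
B(J, a) = (-23 + J)/(2*a) (B(J, a) = (J - 23)/(a + a) = (-23 + J)/((2*a)) = (-23 + J)*(1/(2*a)) = (-23 + J)/(2*a))
w(1)/B(-88, 15) = 1/((1/2)*(-23 - 88)/15) = 1/((1/2)*(1/15)*(-111)) = 1/(-37/10) = 1*(-10/37) = -10/37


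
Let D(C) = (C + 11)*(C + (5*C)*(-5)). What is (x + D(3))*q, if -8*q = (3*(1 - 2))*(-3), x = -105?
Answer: 10017/8 ≈ 1252.1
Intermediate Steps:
D(C) = -24*C*(11 + C) (D(C) = (11 + C)*(C - 25*C) = (11 + C)*(-24*C) = -24*C*(11 + C))
q = -9/8 (q = -3*(1 - 2)*(-3)/8 = -3*(-1)*(-3)/8 = -(-3)*(-3)/8 = -⅛*9 = -9/8 ≈ -1.1250)
(x + D(3))*q = (-105 - 24*3*(11 + 3))*(-9/8) = (-105 - 24*3*14)*(-9/8) = (-105 - 1008)*(-9/8) = -1113*(-9/8) = 10017/8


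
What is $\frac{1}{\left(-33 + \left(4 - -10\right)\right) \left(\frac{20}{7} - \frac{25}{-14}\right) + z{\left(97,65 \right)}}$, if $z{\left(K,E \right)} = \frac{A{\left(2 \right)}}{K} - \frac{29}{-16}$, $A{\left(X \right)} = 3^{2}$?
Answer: $- \frac{10864}{937661} \approx -0.011586$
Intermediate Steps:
$A{\left(X \right)} = 9$
$z{\left(K,E \right)} = \frac{29}{16} + \frac{9}{K}$ ($z{\left(K,E \right)} = \frac{9}{K} - \frac{29}{-16} = \frac{9}{K} - - \frac{29}{16} = \frac{9}{K} + \frac{29}{16} = \frac{29}{16} + \frac{9}{K}$)
$\frac{1}{\left(-33 + \left(4 - -10\right)\right) \left(\frac{20}{7} - \frac{25}{-14}\right) + z{\left(97,65 \right)}} = \frac{1}{\left(-33 + \left(4 - -10\right)\right) \left(\frac{20}{7} - \frac{25}{-14}\right) + \left(\frac{29}{16} + \frac{9}{97}\right)} = \frac{1}{\left(-33 + \left(4 + 10\right)\right) \left(20 \cdot \frac{1}{7} - - \frac{25}{14}\right) + \left(\frac{29}{16} + 9 \cdot \frac{1}{97}\right)} = \frac{1}{\left(-33 + 14\right) \left(\frac{20}{7} + \frac{25}{14}\right) + \left(\frac{29}{16} + \frac{9}{97}\right)} = \frac{1}{\left(-19\right) \frac{65}{14} + \frac{2957}{1552}} = \frac{1}{- \frac{1235}{14} + \frac{2957}{1552}} = \frac{1}{- \frac{937661}{10864}} = - \frac{10864}{937661}$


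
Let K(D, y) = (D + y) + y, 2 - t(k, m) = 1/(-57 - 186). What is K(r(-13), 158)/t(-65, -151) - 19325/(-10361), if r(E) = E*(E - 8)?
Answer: 1492350122/5045807 ≈ 295.76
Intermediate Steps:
r(E) = E*(-8 + E)
t(k, m) = 487/243 (t(k, m) = 2 - 1/(-57 - 186) = 2 - 1/(-243) = 2 - 1*(-1/243) = 2 + 1/243 = 487/243)
K(D, y) = D + 2*y
K(r(-13), 158)/t(-65, -151) - 19325/(-10361) = (-13*(-8 - 13) + 2*158)/(487/243) - 19325/(-10361) = (-13*(-21) + 316)*(243/487) - 19325*(-1/10361) = (273 + 316)*(243/487) + 19325/10361 = 589*(243/487) + 19325/10361 = 143127/487 + 19325/10361 = 1492350122/5045807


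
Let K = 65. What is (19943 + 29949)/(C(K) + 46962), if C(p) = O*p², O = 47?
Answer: 49892/245537 ≈ 0.20320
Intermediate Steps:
C(p) = 47*p²
(19943 + 29949)/(C(K) + 46962) = (19943 + 29949)/(47*65² + 46962) = 49892/(47*4225 + 46962) = 49892/(198575 + 46962) = 49892/245537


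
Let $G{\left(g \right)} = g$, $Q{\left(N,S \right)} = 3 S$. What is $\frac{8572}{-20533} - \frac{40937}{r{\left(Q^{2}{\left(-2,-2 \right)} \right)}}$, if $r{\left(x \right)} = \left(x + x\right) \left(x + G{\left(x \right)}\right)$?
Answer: $- \frac{884996669}{106443072} \approx -8.3143$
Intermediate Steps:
$r{\left(x \right)} = 4 x^{2}$ ($r{\left(x \right)} = \left(x + x\right) \left(x + x\right) = 2 x 2 x = 4 x^{2}$)
$\frac{8572}{-20533} - \frac{40937}{r{\left(Q^{2}{\left(-2,-2 \right)} \right)}} = \frac{8572}{-20533} - \frac{40937}{4 \left(\left(3 \left(-2\right)\right)^{2}\right)^{2}} = 8572 \left(- \frac{1}{20533}\right) - \frac{40937}{4 \left(\left(-6\right)^{2}\right)^{2}} = - \frac{8572}{20533} - \frac{40937}{4 \cdot 36^{2}} = - \frac{8572}{20533} - \frac{40937}{4 \cdot 1296} = - \frac{8572}{20533} - \frac{40937}{5184} = - \frac{884996669}{106443072}$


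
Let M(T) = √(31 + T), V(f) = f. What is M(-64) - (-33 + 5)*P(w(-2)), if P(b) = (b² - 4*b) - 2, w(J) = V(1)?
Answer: -140 + I*√33 ≈ -140.0 + 5.7446*I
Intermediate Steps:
w(J) = 1
P(b) = -2 + b² - 4*b
M(-64) - (-33 + 5)*P(w(-2)) = √(31 - 64) - (-33 + 5)*(-2 + 1² - 4*1) = √(-33) - (-28)*(-2 + 1 - 4) = I*√33 - (-28)*(-5) = I*√33 - 1*140 = I*√33 - 140 = -140 + I*√33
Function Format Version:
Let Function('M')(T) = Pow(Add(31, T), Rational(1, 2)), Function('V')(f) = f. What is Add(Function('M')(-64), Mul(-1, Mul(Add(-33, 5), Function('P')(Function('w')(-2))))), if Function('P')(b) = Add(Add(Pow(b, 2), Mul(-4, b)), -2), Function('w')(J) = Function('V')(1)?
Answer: Add(-140, Mul(I, Pow(33, Rational(1, 2)))) ≈ Add(-140.00, Mul(5.7446, I))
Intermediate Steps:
Function('w')(J) = 1
Function('P')(b) = Add(-2, Pow(b, 2), Mul(-4, b))
Add(Function('M')(-64), Mul(-1, Mul(Add(-33, 5), Function('P')(Function('w')(-2))))) = Add(Pow(Add(31, -64), Rational(1, 2)), Mul(-1, Mul(Add(-33, 5), Add(-2, Pow(1, 2), Mul(-4, 1))))) = Add(Pow(-33, Rational(1, 2)), Mul(-1, Mul(-28, Add(-2, 1, -4)))) = Add(Mul(I, Pow(33, Rational(1, 2))), Mul(-1, Mul(-28, -5))) = Add(Mul(I, Pow(33, Rational(1, 2))), Mul(-1, 140)) = Add(Mul(I, Pow(33, Rational(1, 2))), -140) = Add(-140, Mul(I, Pow(33, Rational(1, 2))))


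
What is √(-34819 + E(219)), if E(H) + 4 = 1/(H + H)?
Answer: I*√6680583174/438 ≈ 186.61*I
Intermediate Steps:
E(H) = -4 + 1/(2*H) (E(H) = -4 + 1/(H + H) = -4 + 1/(2*H))
√(-34819 + E(219)) = √(-34819 + (-4 + (½)/219)) = √(-34819 + (-4 + (½)*(1/219))) = √(-34819 + (-4 + 1/438)) = √(-34819 - 1751/438) = √(-15252473/438) = I*√6680583174/438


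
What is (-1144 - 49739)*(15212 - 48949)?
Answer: 1716639771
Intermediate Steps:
(-1144 - 49739)*(15212 - 48949) = -50883*(-33737) = 1716639771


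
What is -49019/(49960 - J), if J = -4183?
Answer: -49019/54143 ≈ -0.90536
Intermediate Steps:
-49019/(49960 - J) = -49019/(49960 - 1*(-4183)) = -49019/(49960 + 4183) = -49019/54143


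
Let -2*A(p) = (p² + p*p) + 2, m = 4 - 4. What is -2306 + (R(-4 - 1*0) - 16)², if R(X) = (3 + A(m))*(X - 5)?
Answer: -1150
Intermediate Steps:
m = 0
A(p) = -1 - p² (A(p) = -((p² + p*p) + 2)/2 = -((p² + p²) + 2)/2 = -(2*p² + 2)/2 = -(2 + 2*p²)/2 = -1 - p²)
R(X) = -10 + 2*X (R(X) = (3 + (-1 - 1*0²))*(X - 5) = (3 + (-1 - 1*0))*(-5 + X) = (3 + (-1 + 0))*(-5 + X) = (3 - 1)*(-5 + X) = 2*(-5 + X) = -10 + 2*X)
-2306 + (R(-4 - 1*0) - 16)² = -2306 + ((-10 + 2*(-4 - 1*0)) - 16)² = -2306 + ((-10 + 2*(-4 + 0)) - 16)² = -2306 + ((-10 + 2*(-4)) - 16)² = -2306 + ((-10 - 8) - 16)² = -2306 + (-18 - 16)² = -2306 + (-34)² = -2306 + 1156 = -1150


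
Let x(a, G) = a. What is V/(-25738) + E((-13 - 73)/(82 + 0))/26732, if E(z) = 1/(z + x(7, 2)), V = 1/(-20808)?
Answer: 8370553/1331259082668 ≈ 6.2877e-6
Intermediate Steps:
V = -1/20808 ≈ -4.8058e-5
E(z) = 1/(7 + z) (E(z) = 1/(z + 7) = 1/(7 + z))
V/(-25738) + E((-13 - 73)/(82 + 0))/26732 = -1/20808/(-25738) + 1/((7 + (-13 - 73)/(82 + 0))*26732) = -1/20808*(-1/25738) + (1/26732)/(7 - 86/82) = 1/535556304 + (1/26732)/(7 - 86*1/82) = 1/535556304 + (1/26732)/(7 - 43/41) = 1/535556304 + (1/26732)/(244/41) = 1/535556304 + (41/244)*(1/26732) = 1/535556304 + 1/159088 = 8370553/1331259082668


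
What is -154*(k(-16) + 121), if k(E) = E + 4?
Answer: -16786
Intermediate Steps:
k(E) = 4 + E
-154*(k(-16) + 121) = -154*((4 - 16) + 121) = -154*(-12 + 121) = -154*109 = -16786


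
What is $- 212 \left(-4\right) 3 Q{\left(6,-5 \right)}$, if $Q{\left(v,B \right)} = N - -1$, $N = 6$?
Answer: $17808$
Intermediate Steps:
$Q{\left(v,B \right)} = 7$ ($Q{\left(v,B \right)} = 6 - -1 = 6 + 1 = 7$)
$- 212 \left(-4\right) 3 Q{\left(6,-5 \right)} = - 212 \left(-4\right) 3 \cdot 7 = - 212 \left(\left(-12\right) 7\right) = \left(-212\right) \left(-84\right) = 17808$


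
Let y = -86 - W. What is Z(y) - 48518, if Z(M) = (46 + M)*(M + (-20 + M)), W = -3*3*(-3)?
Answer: -32036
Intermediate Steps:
W = 27 (W = -9*(-3) = 27)
y = -113 (y = -86 - 1*27 = -86 - 27 = -113)
Z(M) = (-20 + 2*M)*(46 + M) (Z(M) = (46 + M)*(-20 + 2*M) = (-20 + 2*M)*(46 + M))
Z(y) - 48518 = (-920 + 2*(-113)² + 72*(-113)) - 48518 = (-920 + 2*12769 - 8136) - 48518 = (-920 + 25538 - 8136) - 48518 = 16482 - 48518 = -32036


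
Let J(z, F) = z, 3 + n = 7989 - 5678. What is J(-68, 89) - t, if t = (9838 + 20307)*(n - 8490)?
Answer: 186356322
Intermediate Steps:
n = 2308 (n = -3 + (7989 - 5678) = -3 + 2311 = 2308)
t = -186356390 (t = (9838 + 20307)*(2308 - 8490) = 30145*(-6182) = -186356390)
J(-68, 89) - t = -68 - 1*(-186356390) = -68 + 186356390 = 186356322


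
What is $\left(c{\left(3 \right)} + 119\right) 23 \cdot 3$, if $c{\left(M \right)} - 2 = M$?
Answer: $8556$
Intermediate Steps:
$c{\left(M \right)} = 2 + M$
$\left(c{\left(3 \right)} + 119\right) 23 \cdot 3 = \left(\left(2 + 3\right) + 119\right) 23 \cdot 3 = \left(5 + 119\right) 69 = 124 \cdot 69 = 8556$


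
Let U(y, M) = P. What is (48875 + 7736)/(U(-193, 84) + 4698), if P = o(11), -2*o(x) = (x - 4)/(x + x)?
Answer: 2490884/206705 ≈ 12.050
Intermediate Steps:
o(x) = -(-4 + x)/(4*x) (o(x) = -(x - 4)/(2*(x + x)) = -(-4 + x)/(2*(2*x)) = -(-4 + x)*1/(2*x)/2 = -(-4 + x)/(4*x))
P = -7/44 (P = (1/4)*(4 - 1*11)/11 = (1/4)*(1/11)*(4 - 11) = (1/4)*(1/11)*(-7) = -7/44 ≈ -0.15909)
U(y, M) = -7/44
(48875 + 7736)/(U(-193, 84) + 4698) = (48875 + 7736)/(-7/44 + 4698) = 56611/(206705/44) = 56611*(44/206705) = 2490884/206705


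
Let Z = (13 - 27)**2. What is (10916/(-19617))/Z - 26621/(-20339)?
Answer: 25533478562/19550517987 ≈ 1.3060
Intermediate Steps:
Z = 196 (Z = (-14)**2 = 196)
(10916/(-19617))/Z - 26621/(-20339) = (10916/(-19617))/196 - 26621/(-20339) = (10916*(-1/19617))*(1/196) - 26621*(-1/20339) = -10916/19617*1/196 + 26621/20339 = -2729/961233 + 26621/20339 = 25533478562/19550517987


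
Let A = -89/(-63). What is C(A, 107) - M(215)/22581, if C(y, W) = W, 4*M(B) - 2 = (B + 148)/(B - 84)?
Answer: 1266070883/11832444 ≈ 107.00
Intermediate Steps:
A = 89/63 (A = -89*(-1/63) = 89/63 ≈ 1.4127)
M(B) = ½ + (148 + B)/(4*(-84 + B)) (M(B) = ½ + ((B + 148)/(B - 84))/4 = ½ + ((148 + B)/(-84 + B))/4 = ½ + (148 + B)/(4*(-84 + B)))
C(A, 107) - M(215)/22581 = 107 - (-20 + 3*215)/(4*(-84 + 215))/22581 = 107 - (¼)*(-20 + 645)/131/22581 = 107 - (¼)*(1/131)*625/22581 = 107 - 625/(524*22581) = 107 - 1*625/11832444 = 107 - 625/11832444 = 1266070883/11832444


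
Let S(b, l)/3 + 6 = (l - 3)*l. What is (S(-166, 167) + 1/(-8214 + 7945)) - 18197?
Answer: 17202280/269 ≈ 63949.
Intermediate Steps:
S(b, l) = -18 + 3*l*(-3 + l) (S(b, l) = -18 + 3*((l - 3)*l) = -18 + 3*((-3 + l)*l) = -18 + 3*(l*(-3 + l)) = -18 + 3*l*(-3 + l))
(S(-166, 167) + 1/(-8214 + 7945)) - 18197 = ((-18 - 9*167 + 3*167²) + 1/(-8214 + 7945)) - 18197 = ((-18 - 1503 + 3*27889) + 1/(-269)) - 18197 = ((-18 - 1503 + 83667) - 1/269) - 18197 = (82146 - 1/269) - 18197 = 22097273/269 - 18197 = 17202280/269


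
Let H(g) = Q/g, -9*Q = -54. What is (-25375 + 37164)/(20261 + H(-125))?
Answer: 1473625/2532619 ≈ 0.58186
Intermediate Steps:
Q = 6 (Q = -1/9*(-54) = 6)
H(g) = 6/g
(-25375 + 37164)/(20261 + H(-125)) = (-25375 + 37164)/(20261 + 6/(-125)) = 11789/(20261 + 6*(-1/125)) = 11789/(20261 - 6/125) = 11789/(2532619/125) = 11789*(125/2532619) = 1473625/2532619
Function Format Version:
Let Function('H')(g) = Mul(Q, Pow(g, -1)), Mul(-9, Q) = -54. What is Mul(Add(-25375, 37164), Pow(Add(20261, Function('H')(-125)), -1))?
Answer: Rational(1473625, 2532619) ≈ 0.58186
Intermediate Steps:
Q = 6 (Q = Mul(Rational(-1, 9), -54) = 6)
Function('H')(g) = Mul(6, Pow(g, -1))
Mul(Add(-25375, 37164), Pow(Add(20261, Function('H')(-125)), -1)) = Mul(Add(-25375, 37164), Pow(Add(20261, Mul(6, Pow(-125, -1))), -1)) = Mul(11789, Pow(Add(20261, Mul(6, Rational(-1, 125))), -1)) = Mul(11789, Pow(Add(20261, Rational(-6, 125)), -1)) = Mul(11789, Pow(Rational(2532619, 125), -1)) = Mul(11789, Rational(125, 2532619)) = Rational(1473625, 2532619)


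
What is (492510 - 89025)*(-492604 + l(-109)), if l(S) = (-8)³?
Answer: -198964909260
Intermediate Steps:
l(S) = -512
(492510 - 89025)*(-492604 + l(-109)) = (492510 - 89025)*(-492604 - 512) = 403485*(-493116) = -198964909260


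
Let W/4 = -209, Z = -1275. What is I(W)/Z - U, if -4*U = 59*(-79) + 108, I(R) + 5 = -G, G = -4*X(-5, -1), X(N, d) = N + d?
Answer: -5804959/5100 ≈ -1138.2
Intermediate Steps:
G = 24 (G = -4*(-5 - 1) = -4*(-6) = 24)
W = -836 (W = 4*(-209) = -836)
I(R) = -29 (I(R) = -5 - 1*24 = -5 - 24 = -29)
U = 4553/4 (U = -(59*(-79) + 108)/4 = -(-4661 + 108)/4 = -1/4*(-4553) = 4553/4 ≈ 1138.3)
I(W)/Z - U = -29/(-1275) - 1*4553/4 = -29*(-1/1275) - 4553/4 = 29/1275 - 4553/4 = -5804959/5100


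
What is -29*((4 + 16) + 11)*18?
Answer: -16182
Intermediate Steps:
-29*((4 + 16) + 11)*18 = -29*(20 + 11)*18 = -29*31*18 = -899*18 = -16182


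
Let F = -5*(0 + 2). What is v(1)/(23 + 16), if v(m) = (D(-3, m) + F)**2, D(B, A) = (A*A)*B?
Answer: 13/3 ≈ 4.3333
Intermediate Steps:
D(B, A) = B*A**2 (D(B, A) = A**2*B = B*A**2)
F = -10 (F = -5*2 = -10)
v(m) = (-10 - 3*m**2)**2 (v(m) = (-3*m**2 - 10)**2 = (-10 - 3*m**2)**2)
v(1)/(23 + 16) = (10 + 3*1**2)**2/(23 + 16) = (10 + 3*1)**2/39 = (10 + 3)**2*(1/39) = 13**2*(1/39) = 169*(1/39) = 13/3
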